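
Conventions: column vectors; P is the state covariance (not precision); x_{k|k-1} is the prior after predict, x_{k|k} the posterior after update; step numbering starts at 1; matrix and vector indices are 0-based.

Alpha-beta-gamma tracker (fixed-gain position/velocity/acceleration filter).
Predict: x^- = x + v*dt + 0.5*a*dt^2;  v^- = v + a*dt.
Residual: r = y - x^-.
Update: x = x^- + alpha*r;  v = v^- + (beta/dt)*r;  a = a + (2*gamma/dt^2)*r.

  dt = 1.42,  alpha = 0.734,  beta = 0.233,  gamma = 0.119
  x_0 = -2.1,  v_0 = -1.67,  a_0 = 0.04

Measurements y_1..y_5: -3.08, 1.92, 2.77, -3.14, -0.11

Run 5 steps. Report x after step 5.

x_post = 0.5443

step 1: x_pred=-4.4311  r=1.3511  x^+=-3.4394  v^+=-1.3915  a^+=0.1995
step 2: x_pred=-5.2142  r=7.1342  x^+=0.0223  v^+=0.0624  a^+=1.0415
step 3: x_pred=1.1609  r=1.6091  x^+=2.3420  v^+=1.8054  a^+=1.2315
step 4: x_pred=6.1472  r=-9.2872  x^+=-0.6696  v^+=2.0302  a^+=0.1353
step 5: x_pred=2.3496  r=-2.4596  x^+=0.5443  v^+=1.8187  a^+=-0.1550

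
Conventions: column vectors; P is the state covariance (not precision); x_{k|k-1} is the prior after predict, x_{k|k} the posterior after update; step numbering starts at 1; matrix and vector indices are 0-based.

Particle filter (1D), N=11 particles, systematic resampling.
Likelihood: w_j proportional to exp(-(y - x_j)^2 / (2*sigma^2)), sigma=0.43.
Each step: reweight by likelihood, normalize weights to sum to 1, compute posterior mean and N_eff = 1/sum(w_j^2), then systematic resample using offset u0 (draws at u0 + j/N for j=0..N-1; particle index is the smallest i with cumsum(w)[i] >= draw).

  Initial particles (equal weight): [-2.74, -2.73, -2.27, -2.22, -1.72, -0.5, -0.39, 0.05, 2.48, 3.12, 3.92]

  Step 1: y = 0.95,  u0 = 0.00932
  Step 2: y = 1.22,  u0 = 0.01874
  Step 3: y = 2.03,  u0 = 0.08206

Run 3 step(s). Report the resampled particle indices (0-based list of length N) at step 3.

resampled_idx = [0, 1, 2, 3, 4, 5, 6, 7, 8, 9, 10]

step 1: w=[0.0000, 0.0000, 0.0000, 0.0000, 0.0000, 0.0272, 0.0624, 0.8962, 0.0143, 0.0000, 0.0000]  mean=0.0424  Neff=1.2377  idx=[5, 7, 7, 7, 7, 7, 7, 7, 7, 7, 7]
step 2: w=[0.0014, 0.0999, 0.0999, 0.0999, 0.0999, 0.0999, 0.0999, 0.0999, 0.0999, 0.0999, 0.0999]  mean=0.0493  Neff=10.0270  idx=[1, 2, 2, 3, 4, 5, 6, 7, 8, 9, 10]
step 3: w=[0.0909, 0.0909, 0.0909, 0.0909, 0.0909, 0.0909, 0.0909, 0.0909, 0.0909, 0.0909, 0.0909]  mean=0.0500  Neff=11.0000  idx=[0, 1, 2, 3, 4, 5, 6, 7, 8, 9, 10]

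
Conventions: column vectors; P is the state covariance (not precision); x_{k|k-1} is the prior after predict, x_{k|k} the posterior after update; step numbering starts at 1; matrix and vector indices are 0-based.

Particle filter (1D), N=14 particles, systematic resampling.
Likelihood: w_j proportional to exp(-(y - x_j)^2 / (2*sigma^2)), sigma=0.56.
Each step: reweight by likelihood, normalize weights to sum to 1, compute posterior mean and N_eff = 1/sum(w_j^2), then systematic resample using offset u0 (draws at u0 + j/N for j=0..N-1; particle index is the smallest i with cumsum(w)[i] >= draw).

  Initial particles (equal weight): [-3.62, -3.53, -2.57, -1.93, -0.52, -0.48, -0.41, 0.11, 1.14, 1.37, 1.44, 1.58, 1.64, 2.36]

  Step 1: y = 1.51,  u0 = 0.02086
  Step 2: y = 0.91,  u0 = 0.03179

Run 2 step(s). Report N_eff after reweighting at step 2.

N_eff = 12.2053

step 1: w=[0.0000, 0.0000, 0.0000, 0.0000, 0.0003, 0.0004, 0.0005, 0.0086, 0.1577, 0.1902, 0.1947, 0.1947, 0.1910, 0.0620]  mean=1.4882  Neff=5.6427  idx=[8, 8, 8, 9, 9, 10, 10, 10, 11, 11, 11, 12, 12, 13]
step 2: w=[0.1087, 0.1087, 0.1087, 0.0844, 0.0844, 0.0755, 0.0755, 0.0755, 0.0578, 0.0578, 0.0578, 0.0505, 0.0505, 0.0041]  mean=1.3787  Neff=12.2053  idx=[0, 0, 1, 2, 2, 3, 4, 5, 6, 7, 8, 9, 10, 12]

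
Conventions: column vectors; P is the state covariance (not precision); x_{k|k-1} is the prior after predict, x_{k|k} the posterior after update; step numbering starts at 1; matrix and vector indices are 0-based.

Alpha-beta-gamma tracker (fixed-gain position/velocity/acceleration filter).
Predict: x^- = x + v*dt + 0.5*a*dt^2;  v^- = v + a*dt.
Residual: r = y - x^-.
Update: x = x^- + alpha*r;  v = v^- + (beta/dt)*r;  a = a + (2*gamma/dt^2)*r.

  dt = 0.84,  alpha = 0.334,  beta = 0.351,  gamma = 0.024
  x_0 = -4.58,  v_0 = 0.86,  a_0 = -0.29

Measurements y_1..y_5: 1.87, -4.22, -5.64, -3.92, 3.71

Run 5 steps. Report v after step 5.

v_post = 1.2204

step 1: x_pred=-3.9599  r=5.8299  x^+=-2.0127  v^+=3.0525  a^+=0.1066
step 2: x_pred=0.5890  r=-4.8090  x^+=-1.0172  v^+=1.1326  a^+=-0.2205
step 3: x_pred=-0.1437  r=-5.4963  x^+=-1.9795  v^+=-1.3494  a^+=-0.5944
step 4: x_pred=-3.3227  r=-0.5973  x^+=-3.5222  v^+=-2.0983  a^+=-0.6351
step 5: x_pred=-5.5088  r=9.2188  x^+=-2.4297  v^+=1.2204  a^+=-0.0080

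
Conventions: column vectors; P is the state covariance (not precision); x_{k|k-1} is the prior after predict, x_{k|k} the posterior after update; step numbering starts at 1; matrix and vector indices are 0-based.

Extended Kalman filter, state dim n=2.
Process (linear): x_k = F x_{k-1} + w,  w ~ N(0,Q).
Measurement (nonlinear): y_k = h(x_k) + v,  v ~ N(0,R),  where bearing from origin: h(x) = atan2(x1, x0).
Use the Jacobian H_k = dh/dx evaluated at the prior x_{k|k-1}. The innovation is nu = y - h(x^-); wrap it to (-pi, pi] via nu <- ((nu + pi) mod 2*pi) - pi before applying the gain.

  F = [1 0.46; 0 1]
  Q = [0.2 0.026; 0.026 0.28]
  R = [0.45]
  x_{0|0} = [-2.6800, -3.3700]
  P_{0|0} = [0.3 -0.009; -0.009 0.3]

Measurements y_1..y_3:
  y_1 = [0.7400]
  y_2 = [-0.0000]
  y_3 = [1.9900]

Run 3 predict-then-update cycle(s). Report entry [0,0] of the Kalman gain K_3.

step 1: x^-=[-4.2302, -3.3700]  P^-=[0.5552 0.1550; 0.1550 0.5800]  H_jac=[0.1152 -0.1446]  S=[0.4643]  K=[0.0895; -0.1422]  nu=[-3.0743]  x^+=[-4.5053, -2.9329]  P^+=[0.5515 0.1609; 0.1609 0.5706]
step 2: x^-=[-5.8544, -2.9329]  P^-=[1.0203 0.4494; 0.4494 0.8506]  H_jac=[0.0684 -0.1365]  S=[0.4622]  K=[0.0182; -0.1848]  nu=[2.6772]  x^+=[-5.8056, -3.4275]  P^+=[1.0201 0.4509; 0.4509 0.8348]
step 3: x^-=[-7.3823, -3.4275]  P^-=[1.8116 0.8610; 0.8610 1.1148]  H_jac=[0.0517 -0.1114]  S=[0.4588]  K=[-0.0048; -0.1737]  nu=[-1.5863]  x^+=[-7.3746, -3.1520]  P^+=[1.8116 0.8606; 0.8606 1.1010]

K[0,0] = -0.0048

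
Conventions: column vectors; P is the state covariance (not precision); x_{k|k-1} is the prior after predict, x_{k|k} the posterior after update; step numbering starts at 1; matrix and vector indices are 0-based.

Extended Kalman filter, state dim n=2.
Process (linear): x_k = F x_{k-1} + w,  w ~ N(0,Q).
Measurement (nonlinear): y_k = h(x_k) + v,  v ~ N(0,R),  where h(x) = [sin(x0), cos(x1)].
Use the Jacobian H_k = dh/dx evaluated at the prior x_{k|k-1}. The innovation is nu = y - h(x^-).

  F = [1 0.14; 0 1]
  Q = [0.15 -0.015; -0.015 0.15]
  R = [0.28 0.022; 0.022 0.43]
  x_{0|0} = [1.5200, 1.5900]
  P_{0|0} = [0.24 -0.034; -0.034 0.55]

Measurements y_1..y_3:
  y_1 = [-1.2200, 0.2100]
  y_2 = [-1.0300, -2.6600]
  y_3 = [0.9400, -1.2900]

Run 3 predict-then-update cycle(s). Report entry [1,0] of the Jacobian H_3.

step 1: x^-=[1.7426, 1.5900]  P^-=[0.3913 0.0280; 0.0280 0.7000]  H_jac=[-0.1710 0.0000; 0.0000 -0.9998]  S=[0.2914 0.0268; 0.0268 1.1297]  K=[-0.2277 -0.0194; 0.0406 -0.6205]  nu=[-2.2053, 0.2292]  x^+=[2.2404, 1.3583]  P^+=[0.3755 0.0133; 0.0133 0.2660]
step 2: x^-=[2.4305, 1.3583]  P^-=[0.5344 0.0356; 0.0356 0.4160]  H_jac=[-0.7577 0.0000; 0.0000 -0.9775]  S=[0.5868 0.0484; 0.0484 0.8274]  K=[-0.6899 -0.0017; -0.0055 -0.4911]  nu=[-1.6826, -2.8709]  x^+=[3.5963, 2.7773]  P^+=[0.2550 0.0163; 0.0163 0.2161]
step 3: x^-=[3.9852, 2.7773]  P^-=[0.4138 0.0315; 0.0315 0.3661]  H_jac=[-0.6648 0.0000; 0.0000 -0.3563]  S=[0.4629 0.0295; 0.0295 0.4765]  K=[-0.5952 0.0132; -0.0280 -0.2721]  nu=[1.6870, -0.3556]  x^+=[2.9764, 2.8268]  P^+=[0.2502 0.0208; 0.0208 0.3301]

H_jac[1,0] = 0.0000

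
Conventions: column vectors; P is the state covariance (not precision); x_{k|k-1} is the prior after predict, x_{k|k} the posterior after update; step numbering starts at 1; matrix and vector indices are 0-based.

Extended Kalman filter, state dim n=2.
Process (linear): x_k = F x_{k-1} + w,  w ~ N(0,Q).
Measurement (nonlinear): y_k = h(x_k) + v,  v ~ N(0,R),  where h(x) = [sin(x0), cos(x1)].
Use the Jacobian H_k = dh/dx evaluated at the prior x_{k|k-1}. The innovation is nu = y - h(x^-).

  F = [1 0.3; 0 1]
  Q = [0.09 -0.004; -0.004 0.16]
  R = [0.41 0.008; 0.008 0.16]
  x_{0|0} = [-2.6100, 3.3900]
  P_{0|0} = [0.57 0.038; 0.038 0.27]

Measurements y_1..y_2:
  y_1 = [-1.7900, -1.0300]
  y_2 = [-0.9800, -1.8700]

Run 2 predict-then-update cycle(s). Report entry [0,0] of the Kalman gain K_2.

step 1: x^-=[-1.5930, 3.3900]  P^-=[0.7071 0.1150; 0.1150 0.4300]  H_jac=[-0.0222 0.0000; 0.0000 0.2459]  S=[0.4103 0.0074; 0.0074 0.1860]  K=[-0.0410 0.1536; -0.0164 0.5691]  nu=[-0.7902, -0.0607]  x^+=[-1.5699, 3.3685]  P^+=[0.7021 0.0987; 0.0987 0.3698]
step 2: x^-=[-0.5594, 3.3685]  P^-=[0.8846 0.2056; 0.2056 0.5298]  H_jac=[0.8476 0.0000; 0.0000 0.2249]  S=[1.0455 0.0472; 0.0472 0.1868]  K=[0.7141 0.0671; 0.1395 0.6027]  nu=[-0.4493, -0.8956]  x^+=[-0.9404, 2.7660]  P^+=[0.3461 0.0732; 0.0732 0.4337]

K[0,0] = 0.7141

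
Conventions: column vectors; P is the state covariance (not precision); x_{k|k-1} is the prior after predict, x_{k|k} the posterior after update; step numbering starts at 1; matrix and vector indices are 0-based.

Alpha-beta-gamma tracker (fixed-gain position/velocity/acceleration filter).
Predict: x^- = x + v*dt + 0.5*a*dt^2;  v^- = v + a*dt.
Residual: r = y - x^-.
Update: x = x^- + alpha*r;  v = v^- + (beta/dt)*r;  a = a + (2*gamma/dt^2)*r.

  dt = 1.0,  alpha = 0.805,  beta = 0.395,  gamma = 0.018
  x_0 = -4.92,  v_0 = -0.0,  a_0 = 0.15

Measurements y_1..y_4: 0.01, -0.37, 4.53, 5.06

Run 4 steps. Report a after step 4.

step 1: x_pred=-4.8450  r=4.8550  x^+=-0.9367  v^+=2.0677  a^+=0.3248
step 2: x_pred=1.2934  r=-1.6634  x^+=-0.0456  v^+=1.7355  a^+=0.2649
step 3: x_pred=1.8223  r=2.7077  x^+=4.0020  v^+=3.0699  a^+=0.3624
step 4: x_pred=7.2531  r=-2.1931  x^+=5.4877  v^+=2.5660  a^+=0.2834

a_post = 0.2834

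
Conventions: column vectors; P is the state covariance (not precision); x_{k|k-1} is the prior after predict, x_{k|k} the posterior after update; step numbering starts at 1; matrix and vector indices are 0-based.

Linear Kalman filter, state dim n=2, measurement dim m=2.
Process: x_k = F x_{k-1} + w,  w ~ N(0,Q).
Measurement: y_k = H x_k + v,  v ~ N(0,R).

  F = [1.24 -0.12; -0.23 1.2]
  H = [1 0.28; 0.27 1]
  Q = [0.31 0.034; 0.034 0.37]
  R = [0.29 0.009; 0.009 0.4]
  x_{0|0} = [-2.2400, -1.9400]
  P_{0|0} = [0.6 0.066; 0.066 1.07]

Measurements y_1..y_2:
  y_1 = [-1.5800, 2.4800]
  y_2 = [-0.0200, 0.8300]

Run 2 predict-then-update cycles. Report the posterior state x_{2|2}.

x_post = [-1.1894, 1.7241]

step 1: x^-=[-2.5448, -1.8128]  P^-=[1.2283 -0.1912; -0.1912 1.9061]  S=[1.5607 0.6687; 0.6687 2.2924]  K=[0.8303 -0.1809; -0.1453 0.8514]  nu=[1.4724, 4.9799]  x^+=[-2.2233, 2.2129]  P^+=[0.2784 -0.1401; -0.1401 0.3770]
step 2: x^-=[-3.0224, 3.1669]  P^-=[0.7851 -0.3119; -0.3119 1.0050]  S=[0.9792 0.1668; 0.1668 1.2938]  K=[0.7421 -0.1730; -0.1559 0.7318]  nu=[2.1157, -1.5208]  x^+=[-1.1894, 1.7241]  P^+=[0.2500 -0.1300; -0.1300 0.3264]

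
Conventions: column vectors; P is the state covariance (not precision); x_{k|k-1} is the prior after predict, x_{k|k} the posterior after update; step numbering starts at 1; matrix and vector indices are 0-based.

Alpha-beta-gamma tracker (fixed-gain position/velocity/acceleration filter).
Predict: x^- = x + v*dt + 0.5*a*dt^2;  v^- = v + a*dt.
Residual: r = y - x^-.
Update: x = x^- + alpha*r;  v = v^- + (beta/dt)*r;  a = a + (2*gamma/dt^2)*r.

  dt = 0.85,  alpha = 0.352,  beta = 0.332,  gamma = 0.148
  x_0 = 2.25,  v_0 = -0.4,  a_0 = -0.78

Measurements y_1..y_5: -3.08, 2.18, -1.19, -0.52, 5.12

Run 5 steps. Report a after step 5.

a_post = 5.5081

step 1: x_pred=1.6282  r=-4.7082  x^+=-0.0291  v^+=-2.9020  a^+=-2.7089
step 2: x_pred=-3.4743  r=5.6543  x^+=-1.4840  v^+=-2.9960  a^+=-0.3924
step 3: x_pred=-4.1724  r=2.9824  x^+=-3.1226  v^+=-2.1647  a^+=0.8295
step 4: x_pred=-4.6629  r=4.1429  x^+=-3.2046  v^+=0.1585  a^+=2.5268
step 5: x_pred=-2.1570  r=7.2770  x^+=0.4045  v^+=5.1486  a^+=5.5081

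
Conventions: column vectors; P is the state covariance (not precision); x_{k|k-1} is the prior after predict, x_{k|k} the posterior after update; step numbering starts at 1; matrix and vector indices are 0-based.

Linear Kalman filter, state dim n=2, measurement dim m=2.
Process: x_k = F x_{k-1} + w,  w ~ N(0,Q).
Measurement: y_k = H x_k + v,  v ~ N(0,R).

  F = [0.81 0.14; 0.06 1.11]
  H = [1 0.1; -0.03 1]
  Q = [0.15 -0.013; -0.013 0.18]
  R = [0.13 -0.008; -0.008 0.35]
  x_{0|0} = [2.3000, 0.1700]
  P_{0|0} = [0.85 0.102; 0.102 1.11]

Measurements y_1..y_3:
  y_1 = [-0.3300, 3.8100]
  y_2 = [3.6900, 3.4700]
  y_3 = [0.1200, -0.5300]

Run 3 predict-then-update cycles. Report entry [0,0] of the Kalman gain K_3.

K[0,0] = 0.6071

step 1: x^-=[1.8868, 0.3267]  P^-=[0.7526 0.2934; 0.2934 1.5643]  S=[0.9569 0.4183; 0.4183 1.8974]  K=[0.8353 -0.0414; 0.1236 0.7926]  nu=[-2.2495, 3.5399]  x^+=[-0.1388, 2.8544]  P^+=[0.1107 -0.0179; -0.0179 0.2759]
step 2: x^-=[0.2872, 3.1600]  P^-=[0.2240 0.0190; 0.0190 0.5179]  S=[0.3630 0.0561; 0.0561 0.8670]  K=[0.6264 -0.0263; 0.1040 0.5900]  nu=[3.0868, 0.3186]  x^+=[2.2124, 3.6691]  P^+=[0.0828 -0.0117; -0.0117 0.2053]
step 3: x^-=[2.3057, 4.2055]  P^-=[0.2057 0.0123; 0.0123 0.4317]  S=[0.3425 0.0413; 0.0413 0.7812]  K=[0.6071 -0.0242; 0.0960 0.5471]  nu=[-2.6062, -4.6663]  x^+=[0.8364, 1.4022]  P^+=[0.0802 -0.0109; -0.0109 0.1904]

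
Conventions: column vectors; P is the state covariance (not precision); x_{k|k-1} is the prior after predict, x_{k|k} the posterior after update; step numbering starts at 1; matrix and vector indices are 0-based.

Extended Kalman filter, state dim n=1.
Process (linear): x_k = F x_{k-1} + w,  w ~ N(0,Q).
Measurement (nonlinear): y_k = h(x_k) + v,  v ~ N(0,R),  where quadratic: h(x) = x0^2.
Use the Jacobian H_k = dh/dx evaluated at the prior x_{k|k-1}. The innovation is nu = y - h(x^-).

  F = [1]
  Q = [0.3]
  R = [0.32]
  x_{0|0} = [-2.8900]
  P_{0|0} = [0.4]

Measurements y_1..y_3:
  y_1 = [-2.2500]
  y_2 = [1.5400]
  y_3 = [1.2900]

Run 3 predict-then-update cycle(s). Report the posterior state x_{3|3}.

x_post = [-1.1496]

step 1: x^-=[-2.8900]  P^-=[0.7000]  H_jac=[-5.7800]  S=[23.7059]  K=[-0.1707]  nu=[-10.6021]  x^+=[-1.0805]  P^+=[0.0094]
step 2: x^-=[-1.0805]  P^-=[0.3094]  H_jac=[-2.1610]  S=[1.7651]  K=[-0.3789]  nu=[0.3725]  x^+=[-1.2216]  P^+=[0.0561]
step 3: x^-=[-1.2216]  P^-=[0.3561]  H_jac=[-2.4433]  S=[2.4458]  K=[-0.3557]  nu=[-0.2024]  x^+=[-1.1496]  P^+=[0.0466]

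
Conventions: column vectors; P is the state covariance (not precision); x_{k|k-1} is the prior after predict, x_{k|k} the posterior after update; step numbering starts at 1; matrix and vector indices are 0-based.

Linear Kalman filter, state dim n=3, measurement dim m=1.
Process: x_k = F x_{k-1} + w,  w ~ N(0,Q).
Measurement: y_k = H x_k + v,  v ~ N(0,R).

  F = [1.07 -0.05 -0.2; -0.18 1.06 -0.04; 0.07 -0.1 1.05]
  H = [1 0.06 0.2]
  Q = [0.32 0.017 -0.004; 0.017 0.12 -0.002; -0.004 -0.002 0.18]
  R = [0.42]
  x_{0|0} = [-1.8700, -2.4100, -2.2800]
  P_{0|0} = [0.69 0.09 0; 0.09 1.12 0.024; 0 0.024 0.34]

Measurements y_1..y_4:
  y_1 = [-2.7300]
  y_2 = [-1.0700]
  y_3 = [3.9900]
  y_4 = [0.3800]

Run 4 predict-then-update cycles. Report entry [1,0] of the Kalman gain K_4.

step 1: x^-=[-1.4244, -2.1268, -2.2839]  P^-=[1.1172 -0.0747 -0.0288; -0.0747 1.3650 -0.1086; -0.0288 -0.1086 0.5631]  S=[1.5416]  K=[0.7181; -0.0094; 0.0501]  nu=[-0.7212]  x^+=[-1.9423, -2.1200, -2.3200]  P^+=[0.3223 -0.0643 -0.0843; -0.0643 1.3648 -0.1079; -0.0843 -0.1079 0.5593]
step 2: x^-=[-1.5082, -1.8048, -2.3600]  P^-=[0.7556 -0.1632 -0.1734; -0.1632 1.6973 -0.2845; -0.1734 -0.2845 0.8230]  S=[1.1189]  K=[0.6356; -0.1057; -0.0232]  nu=[1.0185]  x^+=[-0.8609, -1.9124, -2.3836]  P^+=[0.3036 -0.0880 -0.1570; -0.0880 1.6848 -0.2872; -0.1570 -0.2872 0.8224]
step 3: x^-=[-0.3488, -1.7769, -2.3718]  P^-=[0.7756 -0.1635 -0.3006; -0.1635 2.0799 -0.5178; -0.3006 -0.5178 1.1435]  S=[1.0965]  K=[0.6435; -0.1297; -0.0939]  nu=[4.9198]  x^+=[2.8173, -2.4150, -2.8339]  P^+=[0.3215 -0.0719 -0.2343; -0.0719 2.0614 -0.5311; -0.2343 -0.5311 1.1338]
step 4: x^-=[3.7020, -2.9536, -2.5369]  P^-=[0.8359 -0.1142 -0.4425; -0.1142 2.5176 -0.8271; -0.4425 -0.8271 1.5303]  S=[1.1156]  K=[0.6638; -0.1153; -0.1668]  nu=[-2.6374]  x^+=[1.9513, -2.6496, -2.0970]  P^+=[0.3443 -0.0289 -0.3190; -0.0289 2.5028 -0.8486; -0.3190 -0.8486 1.4992]

K[1,0] = -0.1153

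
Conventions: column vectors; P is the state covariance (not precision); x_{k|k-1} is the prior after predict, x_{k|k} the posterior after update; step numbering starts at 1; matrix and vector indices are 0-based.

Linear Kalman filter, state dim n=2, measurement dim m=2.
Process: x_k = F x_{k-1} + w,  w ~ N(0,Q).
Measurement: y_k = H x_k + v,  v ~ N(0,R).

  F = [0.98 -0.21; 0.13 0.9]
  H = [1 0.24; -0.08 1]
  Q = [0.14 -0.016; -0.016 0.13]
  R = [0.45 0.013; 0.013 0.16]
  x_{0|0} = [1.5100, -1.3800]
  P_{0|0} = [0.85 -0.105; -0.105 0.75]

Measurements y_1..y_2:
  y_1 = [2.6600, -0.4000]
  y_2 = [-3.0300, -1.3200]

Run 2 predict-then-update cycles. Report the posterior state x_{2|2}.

step 1: x^-=[1.7696, -1.0457]  P^-=[1.0326 -0.1392; -0.1392 0.7273]  S=[1.4577 -0.0316; -0.0316 0.9162]  K=[0.6807 -0.2186; 0.0417 0.8074]  nu=[1.1414, 0.7873]  x^+=[2.3744, -0.3624]  P^+=[0.3039 -0.0018; -0.0018 0.1296]
step 2: x^-=[2.4031, -0.0175]  P^-=[0.4384 -0.0033; -0.0033 0.2397]  S=[0.9006 0.0322; 0.0322 0.4030]  K=[0.4907 -0.1345; 0.0390 0.5923]  nu=[-5.4289, -1.1103]  x^+=[-0.1115, -0.8868]  P^+=[0.2185 0.0023; 0.0023 0.0955]

x_post = [-0.1115, -0.8868]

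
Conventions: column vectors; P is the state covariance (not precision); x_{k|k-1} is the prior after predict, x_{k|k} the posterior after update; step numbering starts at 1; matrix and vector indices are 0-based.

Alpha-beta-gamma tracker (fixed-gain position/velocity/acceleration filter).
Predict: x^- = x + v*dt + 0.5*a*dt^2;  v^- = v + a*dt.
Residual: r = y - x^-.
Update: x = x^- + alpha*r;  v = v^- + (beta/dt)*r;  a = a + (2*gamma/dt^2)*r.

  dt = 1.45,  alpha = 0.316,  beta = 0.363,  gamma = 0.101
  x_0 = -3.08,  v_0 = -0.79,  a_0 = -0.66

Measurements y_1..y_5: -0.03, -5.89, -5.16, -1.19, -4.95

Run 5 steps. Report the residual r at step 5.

resid = 0.1604

step 1: x_pred=-4.9193  r=4.8893  x^+=-3.3743  v^+=-0.5230  a^+=-0.1903
step 2: x_pred=-4.3326  r=-1.5574  x^+=-4.8248  v^+=-1.1887  a^+=-0.3399
step 3: x_pred=-6.9057  r=1.7457  x^+=-6.3541  v^+=-1.2445  a^+=-0.1722
step 4: x_pred=-8.3396  r=7.1496  x^+=-6.0803  v^+=0.2957  a^+=0.5147
step 5: x_pred=-5.1104  r=0.1604  x^+=-5.0597  v^+=1.0823  a^+=0.5302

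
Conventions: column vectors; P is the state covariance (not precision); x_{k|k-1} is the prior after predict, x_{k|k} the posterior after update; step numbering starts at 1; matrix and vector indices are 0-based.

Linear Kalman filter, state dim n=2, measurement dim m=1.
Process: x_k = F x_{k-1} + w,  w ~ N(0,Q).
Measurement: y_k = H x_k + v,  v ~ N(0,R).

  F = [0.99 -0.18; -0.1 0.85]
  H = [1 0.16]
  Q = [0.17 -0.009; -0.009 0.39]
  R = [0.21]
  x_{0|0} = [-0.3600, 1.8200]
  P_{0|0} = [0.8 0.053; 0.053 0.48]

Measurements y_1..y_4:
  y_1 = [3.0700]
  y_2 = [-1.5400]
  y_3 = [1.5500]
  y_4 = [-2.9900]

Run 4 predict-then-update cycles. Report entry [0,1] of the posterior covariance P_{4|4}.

step 1: x^-=[-0.6840, 1.5830]  P^-=[0.9507 -0.1161; -0.1161 0.7358]  S=[1.1424]  K=[0.8160; 0.0014]  nu=[3.5007]  x^+=[2.1724, 1.5880]  P^+=[0.1901 -0.1174; -0.1174 0.7358]
step 2: x^-=[1.8649, 1.1326]  P^-=[0.4220 -0.2413; -0.2413 0.9435]  S=[0.5790]  K=[0.6623; -0.1561]  nu=[-3.5861]  x^+=[-0.5101, 1.6923]  P^+=[0.1681 -0.1815; -0.1815 0.9294]
step 3: x^-=[-0.8096, 1.4895]  P^-=[0.4296 -0.3238; -0.3238 1.0940]  S=[0.5639]  K=[0.6698; -0.2638]  nu=[2.1213]  x^+=[0.6113, 0.9299]  P^+=[0.1765 -0.2242; -0.2242 1.0547]
step 4: x^-=[0.4378, 0.7292]  P^-=[0.4571 -0.3805; -0.3805 1.1919]  S=[0.5758]  K=[0.6880; -0.3296]  nu=[-3.5445]  x^+=[-2.0010, 1.8976]  P^+=[0.1845 -0.2499; -0.2499 1.1294]

P_post[0,1] = -0.2499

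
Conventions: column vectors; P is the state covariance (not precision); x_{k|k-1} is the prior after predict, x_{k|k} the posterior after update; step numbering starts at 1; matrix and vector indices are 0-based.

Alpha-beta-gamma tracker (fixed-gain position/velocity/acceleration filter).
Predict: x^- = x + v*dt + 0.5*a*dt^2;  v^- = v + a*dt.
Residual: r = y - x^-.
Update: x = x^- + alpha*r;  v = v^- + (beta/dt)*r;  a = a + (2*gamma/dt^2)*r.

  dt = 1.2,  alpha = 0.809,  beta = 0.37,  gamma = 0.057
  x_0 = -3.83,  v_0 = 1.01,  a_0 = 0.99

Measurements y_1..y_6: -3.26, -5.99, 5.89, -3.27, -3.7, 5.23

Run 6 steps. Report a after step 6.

a_post = 0.3181

step 1: x_pred=-1.9052  r=-1.3548  x^+=-3.0012  v^+=1.7803  a^+=0.8827
step 2: x_pred=-0.2293  r=-5.7607  x^+=-4.8897  v^+=1.0634  a^+=0.4267
step 3: x_pred=-3.3065  r=9.1965  x^+=4.1335  v^+=4.4110  a^+=1.1547
step 4: x_pred=10.2581  r=-13.5281  x^+=-0.6861  v^+=1.6255  a^+=0.0838
step 5: x_pred=1.3248  r=-5.0248  x^+=-2.7403  v^+=0.1767  a^+=-0.3140
step 6: x_pred=-2.7543  r=7.9843  x^+=3.7050  v^+=2.2617  a^+=0.3181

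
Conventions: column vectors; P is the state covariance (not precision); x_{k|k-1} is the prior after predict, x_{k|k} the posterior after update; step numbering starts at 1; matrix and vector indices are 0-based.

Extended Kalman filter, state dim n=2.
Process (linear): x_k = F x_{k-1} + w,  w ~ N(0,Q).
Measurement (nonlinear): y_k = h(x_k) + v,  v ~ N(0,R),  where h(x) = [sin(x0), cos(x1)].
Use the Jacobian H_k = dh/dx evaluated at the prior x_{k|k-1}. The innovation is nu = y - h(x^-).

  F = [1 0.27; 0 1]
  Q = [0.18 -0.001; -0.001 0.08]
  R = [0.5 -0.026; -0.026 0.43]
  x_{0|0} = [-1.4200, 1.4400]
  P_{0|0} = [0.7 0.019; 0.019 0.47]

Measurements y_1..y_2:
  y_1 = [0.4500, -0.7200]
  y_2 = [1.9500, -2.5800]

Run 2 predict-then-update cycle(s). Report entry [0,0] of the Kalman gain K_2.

K[0,0] = 0.6334

step 1: x^-=[-1.0312, 1.4400]  P^-=[0.9245 0.1449; 0.1449 0.5500]  H_jac=[0.5138 0.0000; 0.0000 -0.9915]  S=[0.7441 -0.0998; -0.0998 0.9706]  K=[0.6272 -0.0835; 0.0250 -0.5592]  nu=[1.3079, -0.8504]  x^+=[-0.1398, 1.9483]  P^+=[0.6146 0.0527; 0.0527 0.2432]
step 2: x^-=[0.3862, 1.9483]  P^-=[0.8408 0.1173; 0.1173 0.3232]  H_jac=[0.9263 0.0000; 0.0000 -0.9296]  S=[1.2215 -0.1270; -0.1270 0.7093]  K=[0.6334 -0.0403; 0.0458 -0.4154]  nu=[1.5733, -2.2114]  x^+=[1.4720, 2.9389]  P^+=[0.3430 0.0364; 0.0364 0.1934]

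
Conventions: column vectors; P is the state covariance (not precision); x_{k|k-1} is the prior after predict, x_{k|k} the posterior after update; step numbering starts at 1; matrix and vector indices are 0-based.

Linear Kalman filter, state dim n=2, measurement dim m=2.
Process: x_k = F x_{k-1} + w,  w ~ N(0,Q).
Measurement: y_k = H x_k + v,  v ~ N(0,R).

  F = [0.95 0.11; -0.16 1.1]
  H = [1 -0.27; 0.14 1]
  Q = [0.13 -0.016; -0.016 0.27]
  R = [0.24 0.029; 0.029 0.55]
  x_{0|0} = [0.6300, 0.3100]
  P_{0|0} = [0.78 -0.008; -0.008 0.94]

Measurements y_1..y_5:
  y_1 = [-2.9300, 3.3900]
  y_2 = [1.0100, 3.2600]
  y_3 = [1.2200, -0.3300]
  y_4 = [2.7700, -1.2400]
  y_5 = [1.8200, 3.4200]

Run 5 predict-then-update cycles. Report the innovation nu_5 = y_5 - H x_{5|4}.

innov = [-0.1404, 4.0277]

step 1: x^-=[0.6326, 0.2402]  P^-=[0.8437 -0.0290; -0.0290 1.4302]  S=[1.2036 -0.2670; -0.2670 1.9886]  K=[0.7394 0.1441; -0.1916 0.6914]  nu=[-3.4977, 3.0612]  x^+=[-1.5127, 3.0269]  P^+=[0.2012 0.0725; 0.0725 0.3646]
step 2: x^-=[-1.1041, 3.5717]  P^-=[0.3312 0.0720; 0.0720 0.6908]  S=[0.5826 -0.0418; -0.0418 1.2674]  K=[0.5430 0.1113; -0.1572 0.5478]  nu=[3.0784, -0.1571]  x^+=[0.5501, 3.0018]  P^+=[0.1487 0.0562; 0.0562 0.2889]
step 3: x^-=[0.8528, 3.2140]  P^-=[0.2794 0.0540; 0.0540 0.6036]  S=[0.5343 -0.0428; -0.0428 1.1742]  K=[0.5036 0.0977; -0.1626 0.5145]  nu=[1.2350, -3.6634]  x^+=[1.1167, 1.1282]  P^+=[0.1370 0.0492; 0.0492 0.2714]
step 4: x^-=[1.1850, 1.0624]  P^-=[0.2672 0.0465; 0.0465 0.5846]  S=[0.5247 -0.0467; -0.0467 1.1529]  K=[0.4935 0.0928; -0.1671 0.5060]  nu=[1.8719, -2.4682]  x^+=[1.8798, -0.4994]  P^+=[0.1337 0.0466; 0.0466 0.2669]
step 5: x^-=[1.7309, -0.8501]  P^-=[0.2637 0.0439; 0.0439 0.5800]  S=[0.5223 -0.0485; -0.0485 1.1474]  K=[0.4906 0.0911; -0.1691 0.5037]  nu=[-0.1404, 4.0277]  x^+=[2.0290, 1.2023]  P^+=[0.1328 0.0458; 0.0458 0.2657]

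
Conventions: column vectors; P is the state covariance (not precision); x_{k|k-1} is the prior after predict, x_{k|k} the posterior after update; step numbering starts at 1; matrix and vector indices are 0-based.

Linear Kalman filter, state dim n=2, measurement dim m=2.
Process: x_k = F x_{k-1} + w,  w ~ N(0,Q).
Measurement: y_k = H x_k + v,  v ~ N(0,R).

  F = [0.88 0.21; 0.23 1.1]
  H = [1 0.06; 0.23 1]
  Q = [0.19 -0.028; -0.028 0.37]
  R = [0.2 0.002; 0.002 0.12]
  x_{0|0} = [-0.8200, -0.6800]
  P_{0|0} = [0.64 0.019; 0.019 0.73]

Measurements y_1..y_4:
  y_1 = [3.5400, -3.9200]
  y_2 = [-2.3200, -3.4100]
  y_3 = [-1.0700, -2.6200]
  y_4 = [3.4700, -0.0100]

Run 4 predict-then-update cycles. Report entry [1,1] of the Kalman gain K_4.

K[1,1] = 0.7988

step 1: x^-=[-0.8644, -0.9366]  P^-=[0.7248 0.2895; 0.2895 1.2968]  S=[0.9642 0.5400; 0.5400 1.5883]  K=[0.7521 0.0315; -0.1233 0.9003]  nu=[4.4606, -2.7846]  x^+=[2.4025, -3.9934]  P^+=[0.1523 -0.0297; -0.0297 0.1146]
step 2: x^-=[1.2756, -3.8402]  P^-=[0.3020 -0.0009; -0.0009 0.5017]  S=[0.5037 0.1006; 0.1006 0.6373]  K=[0.5968 0.0133; -0.1025 0.8031]  nu=[-3.3652, 0.1368]  x^+=[-0.7309, -3.3853]  P^+=[0.1209 -0.0250; -0.0250 0.1019]
step 3: x^-=[-1.3541, -3.8920]  P^-=[0.2789 -0.0054; -0.0054 0.4871]  S=[0.4800 0.0899; 0.0899 0.6193]  K=[0.5783 0.0109; -0.1000 0.7989]  nu=[0.5176, 1.5834]  x^+=[-1.0375, -2.6787]  P^+=[0.1171 -0.0245; -0.0245 0.1013]
step 4: x^-=[-1.4755, -3.1852]  P^-=[0.2761 -0.0058; -0.0058 0.4864]  S=[0.4772 0.0888; 0.0888 0.6183]  K=[0.5760 0.0106; -0.0997 0.7988]  nu=[5.1366, 3.5145]  x^+=[1.5203, -0.8897]  P^+=[0.1167 -0.0244; -0.0244 0.1013]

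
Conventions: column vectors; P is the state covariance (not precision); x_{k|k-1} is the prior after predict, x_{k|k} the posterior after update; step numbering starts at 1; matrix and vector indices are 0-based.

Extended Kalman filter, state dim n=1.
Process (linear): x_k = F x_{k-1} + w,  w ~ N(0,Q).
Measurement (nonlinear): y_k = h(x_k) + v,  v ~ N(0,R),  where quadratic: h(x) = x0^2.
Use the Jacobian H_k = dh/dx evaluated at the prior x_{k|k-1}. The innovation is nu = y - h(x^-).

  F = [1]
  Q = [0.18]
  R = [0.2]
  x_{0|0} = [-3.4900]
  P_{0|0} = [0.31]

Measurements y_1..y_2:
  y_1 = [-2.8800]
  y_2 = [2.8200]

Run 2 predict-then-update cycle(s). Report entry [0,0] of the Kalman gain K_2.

step 1: x^-=[-3.4900]  P^-=[0.4900]  H_jac=[-6.9800]  S=[24.0730]  K=[-0.1421]  nu=[-15.0601]  x^+=[-1.3503]  P^+=[0.0041]
step 2: x^-=[-1.3503]  P^-=[0.1841]  H_jac=[-2.7006]  S=[1.5425]  K=[-0.3223]  nu=[0.9966]  x^+=[-1.6715]  P^+=[0.0239]

K[0,0] = -0.3223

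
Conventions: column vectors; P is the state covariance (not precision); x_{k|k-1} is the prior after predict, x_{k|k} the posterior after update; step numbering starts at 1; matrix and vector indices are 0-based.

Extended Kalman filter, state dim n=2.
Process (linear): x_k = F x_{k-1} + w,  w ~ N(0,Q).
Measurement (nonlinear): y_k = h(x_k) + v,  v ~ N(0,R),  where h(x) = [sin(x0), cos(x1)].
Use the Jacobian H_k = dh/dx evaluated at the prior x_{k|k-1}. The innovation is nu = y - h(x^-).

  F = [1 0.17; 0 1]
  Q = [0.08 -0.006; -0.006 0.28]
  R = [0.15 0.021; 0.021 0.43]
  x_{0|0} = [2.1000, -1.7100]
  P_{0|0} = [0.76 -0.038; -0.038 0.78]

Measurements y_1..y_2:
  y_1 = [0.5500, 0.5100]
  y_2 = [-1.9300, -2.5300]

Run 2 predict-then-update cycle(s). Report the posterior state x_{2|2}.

step 1: x^-=[1.8093, -1.7100]  P^-=[0.8496 0.0886; 0.0886 1.0600]  H_jac=[-0.2362 0.0000; 0.0000 0.9903]  S=[0.1974 0.0003; 0.0003 1.4696]  K=[-1.0168 0.0599; -0.1070 0.7143]  nu=[-0.4217, 0.6488]  x^+=[2.2769, -1.2015]  P^+=[0.6403 0.0044; 0.0044 0.3079]
step 2: x^-=[2.0727, -1.2015]  P^-=[0.7307 0.0508; 0.0508 0.5879]  H_jac=[-0.4811 0.0000; 0.0000 0.9326]  S=[0.3191 -0.0018; -0.0018 0.9413]  K=[-1.1013 0.0482; -0.0733 0.5823]  nu=[-2.8067, -2.8910]  x^+=[5.0242, -2.6792]  P^+=[0.3413 -0.0026; -0.0026 0.2669]

x_post = [5.0242, -2.6792]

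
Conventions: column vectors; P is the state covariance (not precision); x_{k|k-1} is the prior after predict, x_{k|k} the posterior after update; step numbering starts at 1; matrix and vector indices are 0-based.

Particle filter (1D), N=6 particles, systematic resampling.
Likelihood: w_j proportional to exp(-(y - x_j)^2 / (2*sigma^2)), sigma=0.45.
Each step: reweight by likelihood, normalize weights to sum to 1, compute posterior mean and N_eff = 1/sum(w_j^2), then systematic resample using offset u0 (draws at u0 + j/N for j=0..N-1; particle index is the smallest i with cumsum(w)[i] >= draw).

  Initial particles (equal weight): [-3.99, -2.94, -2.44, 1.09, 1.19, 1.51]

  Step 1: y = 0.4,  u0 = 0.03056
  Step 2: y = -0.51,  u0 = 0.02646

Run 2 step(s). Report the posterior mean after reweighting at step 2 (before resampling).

post_mean = 1.1081

step 1: w=[0.0000, 0.0000, 0.0000, 0.5410, 0.3754, 0.0837]  mean=1.1627  Neff=2.2699  idx=[3, 3, 3, 3, 4, 4]
step 2: w=[0.2047, 0.2047, 0.2047, 0.2047, 0.0906, 0.0906]  mean=1.1081  Neff=5.4343  idx=[0, 0, 1, 2, 3, 4]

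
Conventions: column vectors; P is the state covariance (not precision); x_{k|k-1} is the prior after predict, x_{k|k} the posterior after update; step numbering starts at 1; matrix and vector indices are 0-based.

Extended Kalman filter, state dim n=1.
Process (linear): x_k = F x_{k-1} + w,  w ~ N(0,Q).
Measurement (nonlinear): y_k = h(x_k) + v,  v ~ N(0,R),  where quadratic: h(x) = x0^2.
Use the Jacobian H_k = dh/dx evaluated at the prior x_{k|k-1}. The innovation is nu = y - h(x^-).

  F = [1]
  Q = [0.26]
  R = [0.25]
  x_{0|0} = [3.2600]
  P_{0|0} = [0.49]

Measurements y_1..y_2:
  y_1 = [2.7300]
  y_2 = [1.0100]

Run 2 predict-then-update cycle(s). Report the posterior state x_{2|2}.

x_post = [1.3156]

step 1: x^-=[3.2600]  P^-=[0.7500]  H_jac=[6.5200]  S=[32.1328]  K=[0.1522]  nu=[-7.8976]  x^+=[2.0581]  P^+=[0.0058]
step 2: x^-=[2.0581]  P^-=[0.2658]  H_jac=[4.1163]  S=[4.7542]  K=[0.2302]  nu=[-3.2259]  x^+=[1.3156]  P^+=[0.0140]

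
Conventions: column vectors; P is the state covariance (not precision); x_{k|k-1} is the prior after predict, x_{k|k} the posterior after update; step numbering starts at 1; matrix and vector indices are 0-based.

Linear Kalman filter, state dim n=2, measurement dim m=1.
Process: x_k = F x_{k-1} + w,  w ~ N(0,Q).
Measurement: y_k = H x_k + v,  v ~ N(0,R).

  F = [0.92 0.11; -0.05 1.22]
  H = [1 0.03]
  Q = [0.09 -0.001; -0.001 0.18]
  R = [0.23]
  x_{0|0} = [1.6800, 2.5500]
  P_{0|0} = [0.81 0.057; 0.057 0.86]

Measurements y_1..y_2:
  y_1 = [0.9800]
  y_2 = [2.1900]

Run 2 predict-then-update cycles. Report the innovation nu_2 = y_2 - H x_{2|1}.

innov = [0.7585]

step 1: x^-=[1.8261, 3.0270]  P^-=[0.7975 0.1408; 0.1408 1.4551]  S=[1.0373]  K=[0.7729; 0.1778]  nu=[-0.9369]  x^+=[1.1019, 2.8604]  P^+=[0.1778 -0.0018; -0.0018 1.4223]
step 2: x^-=[1.3284, 3.4346]  P^-=[0.2574 0.1797; 0.1797 2.2976]  S=[0.5002]  K=[0.5253; 0.4971]  nu=[0.7585]  x^+=[1.7269, 3.8116]  P^+=[0.1193 0.0491; 0.0491 2.1740]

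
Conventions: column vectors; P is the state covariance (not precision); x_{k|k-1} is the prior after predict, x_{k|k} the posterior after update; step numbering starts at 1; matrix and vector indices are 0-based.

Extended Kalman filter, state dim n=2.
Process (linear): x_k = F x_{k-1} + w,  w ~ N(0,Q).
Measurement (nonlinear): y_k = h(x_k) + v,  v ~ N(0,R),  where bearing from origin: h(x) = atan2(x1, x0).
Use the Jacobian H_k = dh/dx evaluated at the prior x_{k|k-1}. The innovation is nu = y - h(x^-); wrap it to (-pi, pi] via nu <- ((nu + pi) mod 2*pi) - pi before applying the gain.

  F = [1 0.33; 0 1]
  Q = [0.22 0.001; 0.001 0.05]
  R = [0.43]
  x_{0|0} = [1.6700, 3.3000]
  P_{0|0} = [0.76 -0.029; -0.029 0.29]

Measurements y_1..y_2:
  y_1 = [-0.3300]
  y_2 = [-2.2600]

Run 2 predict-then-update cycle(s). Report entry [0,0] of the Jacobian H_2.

H_jac[0,0] = -0.1132

step 1: x^-=[2.7590, 3.3000]  P^-=[0.9924 0.0677; 0.0677 0.3400]  H_jac=[-0.1784 0.1491]  S=[0.4655]  K=[-0.3585; 0.0830]  nu=[-1.2045]  x^+=[3.1909, 3.2001]  P^+=[0.9326 0.0815; 0.0815 0.3368]
step 2: x^-=[4.2469, 3.2001]  P^-=[1.2431 0.1937; 0.1937 0.3868]  H_jac=[-0.1132 0.1502]  S=[0.4481]  K=[-0.2491; 0.0807]  nu=[-2.9057]  x^+=[4.9706, 2.9655]  P^+=[1.2153 0.2027; 0.2027 0.3839]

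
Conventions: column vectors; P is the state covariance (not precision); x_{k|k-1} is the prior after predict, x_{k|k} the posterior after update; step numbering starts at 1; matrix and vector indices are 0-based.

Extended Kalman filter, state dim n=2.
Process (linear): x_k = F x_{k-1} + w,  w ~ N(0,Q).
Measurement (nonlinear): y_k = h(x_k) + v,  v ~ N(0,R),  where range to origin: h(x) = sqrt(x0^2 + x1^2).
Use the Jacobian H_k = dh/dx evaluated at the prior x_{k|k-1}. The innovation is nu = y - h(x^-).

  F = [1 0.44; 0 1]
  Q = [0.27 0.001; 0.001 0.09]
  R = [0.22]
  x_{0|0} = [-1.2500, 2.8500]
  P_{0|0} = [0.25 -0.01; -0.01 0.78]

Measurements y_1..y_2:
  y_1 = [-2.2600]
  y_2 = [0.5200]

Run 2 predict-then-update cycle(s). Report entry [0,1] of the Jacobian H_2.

step 1: x^-=[0.0040, 2.8500]  P^-=[0.6622 0.3342; 0.3342 0.8700]  H_jac=[0.0014 1.0000]  S=[1.0909]  K=[0.3072; 0.7979]  nu=[-5.1100]  x^+=[-1.5658, -1.2273]  P^+=[0.5593 0.0668; 0.0668 0.1754]
step 2: x^-=[-2.1058, -1.2273]  P^-=[0.9220 0.1450; 0.1450 0.2654]  H_jac=[-0.8640 -0.5035]  S=[1.1017]  K=[-0.7893; -0.2350]  nu=[-1.9173]  x^+=[-0.5924, -0.7767]  P^+=[0.2356 -0.0594; -0.0594 0.2046]

H_jac[0,1] = -0.5035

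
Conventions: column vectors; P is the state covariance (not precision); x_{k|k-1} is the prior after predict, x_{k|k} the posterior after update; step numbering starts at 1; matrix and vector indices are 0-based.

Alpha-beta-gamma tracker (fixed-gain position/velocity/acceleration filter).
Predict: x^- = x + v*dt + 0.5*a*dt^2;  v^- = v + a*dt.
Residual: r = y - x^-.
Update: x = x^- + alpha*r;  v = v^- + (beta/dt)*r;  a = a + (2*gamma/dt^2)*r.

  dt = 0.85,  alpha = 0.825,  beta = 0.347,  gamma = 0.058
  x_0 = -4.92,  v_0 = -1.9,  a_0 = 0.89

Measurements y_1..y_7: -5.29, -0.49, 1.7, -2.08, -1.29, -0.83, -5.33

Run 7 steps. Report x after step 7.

step 1: x_pred=-6.2135  r=0.9235  x^+=-5.4516  v^+=-0.7665  a^+=1.0383
step 2: x_pred=-5.7281  r=5.2381  x^+=-1.4067  v^+=2.2544  a^+=1.8793
step 3: x_pred=1.1885  r=0.5115  x^+=1.6105  v^+=4.0606  a^+=1.9614
step 4: x_pred=5.7705  r=-7.8505  x^+=-0.7062  v^+=2.5229  a^+=0.7010
step 5: x_pred=1.6915  r=-2.9815  x^+=-0.7682  v^+=1.9016  a^+=0.2223
step 6: x_pred=0.9284  r=-1.7584  x^+=-0.5223  v^+=1.3726  a^+=-0.0601
step 7: x_pred=0.6228  r=-5.9528  x^+=-4.2883  v^+=-1.1085  a^+=-1.0158

x_post = -4.2883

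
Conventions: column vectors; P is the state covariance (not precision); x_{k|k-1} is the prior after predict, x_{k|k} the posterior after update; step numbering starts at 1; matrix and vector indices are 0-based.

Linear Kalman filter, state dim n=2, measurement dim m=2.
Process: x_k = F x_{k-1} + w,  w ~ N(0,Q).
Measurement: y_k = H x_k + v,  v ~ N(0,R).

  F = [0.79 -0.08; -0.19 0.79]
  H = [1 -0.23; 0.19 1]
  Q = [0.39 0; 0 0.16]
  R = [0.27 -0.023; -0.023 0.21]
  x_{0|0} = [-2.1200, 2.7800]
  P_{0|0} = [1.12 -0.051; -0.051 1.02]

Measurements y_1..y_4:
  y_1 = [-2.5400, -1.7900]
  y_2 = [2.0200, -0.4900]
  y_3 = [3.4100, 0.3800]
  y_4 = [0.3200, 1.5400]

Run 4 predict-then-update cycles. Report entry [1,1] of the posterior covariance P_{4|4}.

step 1: x^-=[-1.8972, 2.5990]  P^-=[1.1020 -0.2652; -0.2652 0.8523]  S=[1.5390 -0.2633; -0.2633 1.0013]  K=[0.7812 0.1497; -0.1703 0.7561]  nu=[-0.0450, -4.0285]  x^+=[-2.5353, -0.4392]  P^+=[0.2018 -0.0249; -0.0249 0.1674]
step 2: x^-=[-1.9677, 0.1347]  P^-=[0.5201 -0.0568; -0.0568 0.2792]  S=[0.8310 -0.0427; -0.0427 0.4864]  K=[0.6490 0.1434; -0.1178 0.5415]  nu=[4.0187, -0.2508]  x^+=[0.6044, -0.4745]  P^+=[0.1681 -0.0167; -0.0167 0.1196]
step 3: x^-=[0.5154, -0.4897]  P^-=[0.4978 -0.0435; -0.0435 0.2457]  S=[0.8008 -0.0265; -0.0265 0.4572]  K=[0.6390 0.1488; -0.1079 0.5132]  nu=[2.7820, 0.7717]  x^+=[2.4080, -0.3938]  P^+=[0.1657 -0.0149; -0.0149 0.1131]
step 4: x^-=[1.9339, -0.7686]  P^-=[0.4960 -0.0416; -0.0416 0.2410]  S=[0.7979 -0.0239; -0.0239 0.4532]  K=[0.6381 0.1500; -0.1063 0.5089]  nu=[-1.7906, 1.9412]  x^+=[1.0823, 0.4096]  P^+=[0.1655 -0.0146; -0.0146 0.1121]

P_post[1,1] = 0.1121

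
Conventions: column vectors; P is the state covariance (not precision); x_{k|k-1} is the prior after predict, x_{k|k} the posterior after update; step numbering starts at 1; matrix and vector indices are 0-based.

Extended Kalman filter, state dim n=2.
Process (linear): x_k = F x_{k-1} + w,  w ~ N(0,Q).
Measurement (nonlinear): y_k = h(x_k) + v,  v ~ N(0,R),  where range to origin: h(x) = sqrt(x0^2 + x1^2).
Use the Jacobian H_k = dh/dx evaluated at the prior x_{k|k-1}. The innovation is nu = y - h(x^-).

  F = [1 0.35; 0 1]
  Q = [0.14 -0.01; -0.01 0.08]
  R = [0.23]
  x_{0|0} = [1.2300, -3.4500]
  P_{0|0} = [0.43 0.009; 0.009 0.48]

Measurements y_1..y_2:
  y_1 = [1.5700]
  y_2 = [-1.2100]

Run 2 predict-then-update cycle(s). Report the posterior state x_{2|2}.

step 1: x^-=[0.0225, -3.4500]  P^-=[0.6351 0.1670; 0.1670 0.5600]  H_jac=[0.0065 -1.0000]  S=[0.7878]  K=[-0.2067; -0.7094]  nu=[-1.8801]  x^+=[0.4111, -2.1162]  P^+=[0.6014 0.0515; 0.0515 0.1635]
step 2: x^-=[-0.3295, -2.1162]  P^-=[0.7975 0.0987; 0.0987 0.2435]  H_jac=[-0.1539 -0.9881]  S=[0.5166]  K=[-0.4263; -0.4951]  nu=[-3.3517]  x^+=[1.0992, -0.4567]  P^+=[0.7036 -0.0103; -0.0103 0.1169]

x_post = [1.0992, -0.4567]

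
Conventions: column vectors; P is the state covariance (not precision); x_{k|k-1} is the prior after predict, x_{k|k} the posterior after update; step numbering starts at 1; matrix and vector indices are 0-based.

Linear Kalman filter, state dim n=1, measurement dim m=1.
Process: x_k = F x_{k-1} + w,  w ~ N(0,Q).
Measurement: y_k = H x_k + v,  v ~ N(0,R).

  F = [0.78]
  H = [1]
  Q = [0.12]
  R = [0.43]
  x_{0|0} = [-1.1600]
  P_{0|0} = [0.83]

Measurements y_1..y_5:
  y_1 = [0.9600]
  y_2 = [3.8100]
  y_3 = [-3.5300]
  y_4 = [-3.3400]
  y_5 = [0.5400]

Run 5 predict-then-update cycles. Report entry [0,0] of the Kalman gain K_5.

step 1: x^-=[-0.9048]  P^-=[0.6250]  S=[1.0550]  K=[0.5924]  nu=[1.8648]  x^+=[0.1999]  P^+=[0.2547]
step 2: x^-=[0.1559]  P^-=[0.2750]  S=[0.7050]  K=[0.3901]  nu=[3.6541]  x^+=[1.5812]  P^+=[0.1677]
step 3: x^-=[1.2334]  P^-=[0.2220]  S=[0.6520]  K=[0.3405]  nu=[-4.7634]  x^+=[-0.3887]  P^+=[0.1464]
step 4: x^-=[-0.3032]  P^-=[0.2091]  S=[0.6391]  K=[0.3272]  nu=[-3.0368]  x^+=[-1.2967]  P^+=[0.1407]
step 5: x^-=[-1.0115]  P^-=[0.2056]  S=[0.6356]  K=[0.3235]  nu=[1.5515]  x^+=[-0.5096]  P^+=[0.1391]

K[0,0] = 0.3235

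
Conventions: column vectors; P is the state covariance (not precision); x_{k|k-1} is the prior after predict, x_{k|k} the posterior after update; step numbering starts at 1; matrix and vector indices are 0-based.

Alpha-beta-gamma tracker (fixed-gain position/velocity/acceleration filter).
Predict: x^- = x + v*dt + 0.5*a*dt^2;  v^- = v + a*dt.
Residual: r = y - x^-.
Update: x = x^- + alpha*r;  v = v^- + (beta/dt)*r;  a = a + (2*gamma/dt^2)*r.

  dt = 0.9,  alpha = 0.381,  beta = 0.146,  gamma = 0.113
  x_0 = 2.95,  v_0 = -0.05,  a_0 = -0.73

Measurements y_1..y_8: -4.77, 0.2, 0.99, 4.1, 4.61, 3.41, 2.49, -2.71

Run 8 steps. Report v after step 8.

v_post = 9.7791

step 1: x_pred=2.6094  r=-7.3793  x^+=-0.2022  v^+=-1.9041  a^+=-2.7889
step 2: x_pred=-3.0454  r=3.2454  x^+=-1.8089  v^+=-3.8877  a^+=-1.8834
step 3: x_pred=-6.0706  r=7.0606  x^+=-3.3805  v^+=-4.4374  a^+=0.0866
step 4: x_pred=-7.3391  r=11.4391  x^+=-2.9808  v^+=-2.5038  a^+=3.2782
step 5: x_pred=-3.9065  r=8.5165  x^+=-0.6617  v^+=1.8282  a^+=5.6544
step 6: x_pred=3.2737  r=0.1363  x^+=3.3256  v^+=6.9392  a^+=5.6925
step 7: x_pred=11.8764  r=-9.3864  x^+=8.3002  v^+=10.5398  a^+=3.0735
step 8: x_pred=19.0308  r=-21.7408  x^+=10.7475  v^+=9.7791  a^+=-2.9924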